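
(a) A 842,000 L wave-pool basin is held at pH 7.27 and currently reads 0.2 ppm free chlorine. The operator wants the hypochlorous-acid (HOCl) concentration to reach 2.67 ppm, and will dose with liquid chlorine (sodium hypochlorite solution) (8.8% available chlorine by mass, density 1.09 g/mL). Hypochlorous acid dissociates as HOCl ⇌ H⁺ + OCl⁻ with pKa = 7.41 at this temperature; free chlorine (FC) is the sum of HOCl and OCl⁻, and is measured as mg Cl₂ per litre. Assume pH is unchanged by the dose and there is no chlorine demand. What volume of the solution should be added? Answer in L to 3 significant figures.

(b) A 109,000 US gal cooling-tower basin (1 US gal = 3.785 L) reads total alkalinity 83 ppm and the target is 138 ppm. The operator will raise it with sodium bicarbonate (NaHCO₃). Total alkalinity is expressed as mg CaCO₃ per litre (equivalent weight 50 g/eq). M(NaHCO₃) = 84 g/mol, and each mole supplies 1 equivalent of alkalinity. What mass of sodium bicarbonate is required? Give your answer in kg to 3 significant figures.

(a) 38.7 L; (b) 38.1 kg

(a) [OCl⁻]/[HOCl] = 10^(pH − pKa) = 10^(7.27 − 7.41) = 0.7244; fraction as HOCl = 1/(1 + 0.7244) = 0.5799.
(a) Free chlorine required for 2.67 ppm HOCl: 2.67 / 0.5799 = 4.604 ppm.
(a) FC to add: 4.604 − 0.2 = 4.404 mg/L as Cl₂.
(a) Cl₂ equivalent: 4.404 mg/L × 842,000 L = 3708 g.
(a) Product at 8.8% available Cl: 3708 / 0.088 = 42,140 g.
(a) Volume: 42,140 g ÷ 1.09 g/mL = 38,660 mL.

(b) Volume: 109,000 US gal × 3.785 L/gal = 412,565 L.
(b) Alkalinity to add: (138 − 83) = 55 mg/L as CaCO₃ × 412,565 L = 22,690 g as CaCO₃.
(b) Equivalents: 22,690 g ÷ 50 g/eq = 453.8 eq.
(b) NaHCO₃ supplies 1 eq per mole → 453.8 mol.
(b) Mass: 453.8 mol × 84 g/mol = 38,120 g.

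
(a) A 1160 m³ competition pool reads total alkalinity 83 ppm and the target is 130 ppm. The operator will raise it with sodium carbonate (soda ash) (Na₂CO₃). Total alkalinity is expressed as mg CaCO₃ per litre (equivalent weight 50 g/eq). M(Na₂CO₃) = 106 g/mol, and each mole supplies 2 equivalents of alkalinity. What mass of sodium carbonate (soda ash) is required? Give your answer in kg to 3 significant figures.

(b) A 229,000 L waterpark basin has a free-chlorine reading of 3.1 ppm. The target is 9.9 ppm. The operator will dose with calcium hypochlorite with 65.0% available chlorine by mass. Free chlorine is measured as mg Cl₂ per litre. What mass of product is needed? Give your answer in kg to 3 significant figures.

(a) Volume: 1160 m³ = 1,160,000 L.
(a) Alkalinity to add: (130 − 83) = 47 mg/L as CaCO₃ × 1,160,000 L = 54,520 g as CaCO₃.
(a) Equivalents: 54,520 g ÷ 50 g/eq = 1090 eq.
(a) Each mole of Na₂CO₃ supplies 2 eq, so 1090 / 2 = 545.2 mol.
(a) Mass: 545.2 mol × 106 g/mol = 57,790 g.

(b) Chlorine deficit: 9.9 − 3.1 = 6.8 ppm = 6.8 mg/L as Cl₂.
(b) Cl₂ equivalent needed: 6.8 mg/L × 229,000 L = 1,557,000 mg = 1557 g.
(b) Product at 65.0% available chlorine: 1557 / 0.65 = 2396 g.

(a) 57.8 kg; (b) 2.40 kg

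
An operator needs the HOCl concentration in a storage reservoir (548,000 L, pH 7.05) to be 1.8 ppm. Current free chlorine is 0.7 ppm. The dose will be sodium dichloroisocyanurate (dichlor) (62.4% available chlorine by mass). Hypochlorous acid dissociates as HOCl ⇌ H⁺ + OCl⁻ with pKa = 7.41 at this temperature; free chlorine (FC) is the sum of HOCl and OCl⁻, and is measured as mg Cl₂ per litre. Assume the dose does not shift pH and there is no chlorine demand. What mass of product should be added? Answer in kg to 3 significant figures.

[OCl⁻]/[HOCl] = 10^(pH − pKa) = 10^(7.05 − 7.41) = 0.4365; fraction as HOCl = 1/(1 + 0.4365) = 0.6961.
Free chlorine required for 1.8 ppm HOCl: 1.8 / 0.6961 = 2.586 ppm.
FC to add: 2.586 − 0.7 = 1.886 mg/L as Cl₂.
Cl₂ equivalent: 1.886 mg/L × 548,000 L = 1033 g.
Product at 62.4% available Cl: 1033 / 0.624 = 1656 g.

1.66 kg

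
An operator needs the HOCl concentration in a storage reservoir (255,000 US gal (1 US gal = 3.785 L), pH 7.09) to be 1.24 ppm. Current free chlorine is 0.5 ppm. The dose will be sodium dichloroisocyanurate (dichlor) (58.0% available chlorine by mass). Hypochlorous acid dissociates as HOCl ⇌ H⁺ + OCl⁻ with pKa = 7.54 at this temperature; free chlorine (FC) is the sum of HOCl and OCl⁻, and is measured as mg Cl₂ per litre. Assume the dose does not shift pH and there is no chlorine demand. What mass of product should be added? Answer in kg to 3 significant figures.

1.96 kg

Volume: 255,000 US gal × 3.785 L/gal = 965,175 L.
[OCl⁻]/[HOCl] = 10^(pH − pKa) = 10^(7.09 − 7.54) = 0.3548; fraction as HOCl = 1/(1 + 0.3548) = 0.7381.
Free chlorine required for 1.24 ppm HOCl: 1.24 / 0.7381 = 1.68 ppm.
FC to add: 1.68 − 0.5 = 1.18 mg/L as Cl₂.
Cl₂ equivalent: 1.18 mg/L × 965,175 L = 1139 g.
Product at 58.0% available Cl: 1139 / 0.58 = 1964 g.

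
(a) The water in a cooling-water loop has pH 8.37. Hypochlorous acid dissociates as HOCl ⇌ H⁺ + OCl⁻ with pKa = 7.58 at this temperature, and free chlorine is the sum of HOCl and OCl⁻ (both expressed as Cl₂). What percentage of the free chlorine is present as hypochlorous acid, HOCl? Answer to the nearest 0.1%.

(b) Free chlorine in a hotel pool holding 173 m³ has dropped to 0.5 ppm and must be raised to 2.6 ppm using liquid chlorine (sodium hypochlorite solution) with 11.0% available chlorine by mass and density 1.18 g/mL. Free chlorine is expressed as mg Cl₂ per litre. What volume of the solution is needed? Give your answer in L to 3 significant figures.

(a) 14.0%; (b) 2.80 L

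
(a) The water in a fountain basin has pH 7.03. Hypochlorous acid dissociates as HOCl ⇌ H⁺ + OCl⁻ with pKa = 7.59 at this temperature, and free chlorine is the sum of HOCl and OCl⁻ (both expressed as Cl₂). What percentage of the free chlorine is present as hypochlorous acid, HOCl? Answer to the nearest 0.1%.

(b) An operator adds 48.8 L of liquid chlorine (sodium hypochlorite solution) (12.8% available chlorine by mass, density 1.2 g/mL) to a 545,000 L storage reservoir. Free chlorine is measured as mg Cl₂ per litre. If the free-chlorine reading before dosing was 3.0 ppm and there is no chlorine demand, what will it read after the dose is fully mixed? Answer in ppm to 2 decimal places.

(a) [OCl⁻]/[HOCl] = 10^(pH − pKa) = 10^(7.03 − 7.59) = 10^-0.56 = 0.2754.
(a) Fraction as HOCl = 1 / (1 + 0.2754) = 0.7841.

(b) Mass of solution: 48.8 L × 1000 mL/L × 1.2 g/mL = 58,560 g.
(b) Available chlorine delivered: 58,560 g × 0.128 = 7496 g as Cl₂.
(b) Concentration rise: 7496 g / 545,000 L = 13.75 mg/L = 13.75 ppm.
(b) Final FC: 3.0 + 13.75 = 16.75 ppm.

(a) 78.4%; (b) 16.75 ppm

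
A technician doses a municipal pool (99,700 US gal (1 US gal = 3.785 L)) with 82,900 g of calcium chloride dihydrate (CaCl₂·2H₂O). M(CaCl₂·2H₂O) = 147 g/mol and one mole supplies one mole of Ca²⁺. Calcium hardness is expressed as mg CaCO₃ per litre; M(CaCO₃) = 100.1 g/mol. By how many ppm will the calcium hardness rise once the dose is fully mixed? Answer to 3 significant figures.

Volume: 99,700 US gal × 3.785 L/gal = 377,364 L.
Moles of Ca²⁺: 82,900 g ÷ 147 g/mol = 563.9 mol.
As CaCO₃: 563.9 mol × 100.1 g/mol = 56,450 g.
Rise: 56,450 g / 377,364 L × 1000 = 149.6 mg/L.

150 ppm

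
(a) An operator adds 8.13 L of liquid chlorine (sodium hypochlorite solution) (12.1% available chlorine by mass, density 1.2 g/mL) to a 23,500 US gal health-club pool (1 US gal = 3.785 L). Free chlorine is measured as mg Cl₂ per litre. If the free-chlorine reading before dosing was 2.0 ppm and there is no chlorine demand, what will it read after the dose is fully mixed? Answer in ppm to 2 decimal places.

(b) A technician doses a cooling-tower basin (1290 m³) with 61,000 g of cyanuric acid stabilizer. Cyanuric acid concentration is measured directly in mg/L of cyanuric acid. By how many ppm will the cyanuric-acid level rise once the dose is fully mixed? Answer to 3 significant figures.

(a) Volume: 23,500 US gal × 3.785 L/gal = 88,948 L.
(a) Mass of solution: 8.13 L × 1000 mL/L × 1.2 g/mL = 9756 g.
(a) Available chlorine delivered: 9756 g × 0.121 = 1180 g as Cl₂.
(a) Concentration rise: 1180 g / 88,948 L = 13.27 mg/L = 13.27 ppm.
(a) Final FC: 2.0 + 13.27 = 15.27 ppm.

(b) Volume: 1290 m³ = 1,290,000 L.
(b) Rise: 61,000 g / 1,290,000 L × 1000 = 47.29 mg/L.

(a) 15.27 ppm; (b) 47.3 ppm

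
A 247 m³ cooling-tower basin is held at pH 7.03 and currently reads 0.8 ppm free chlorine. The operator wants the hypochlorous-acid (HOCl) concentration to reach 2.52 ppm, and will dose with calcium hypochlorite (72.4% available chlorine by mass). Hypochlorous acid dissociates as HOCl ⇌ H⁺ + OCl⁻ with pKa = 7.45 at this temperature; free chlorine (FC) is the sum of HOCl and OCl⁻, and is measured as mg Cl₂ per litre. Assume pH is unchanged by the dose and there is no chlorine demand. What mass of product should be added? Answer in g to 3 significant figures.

914 g

Volume: 247 m³ = 247,000 L.
[OCl⁻]/[HOCl] = 10^(pH − pKa) = 10^(7.03 − 7.45) = 0.3802; fraction as HOCl = 1/(1 + 0.3802) = 0.7245.
Free chlorine required for 2.52 ppm HOCl: 2.52 / 0.7245 = 3.478 ppm.
FC to add: 3.478 − 0.8 = 2.678 mg/L as Cl₂.
Cl₂ equivalent: 2.678 mg/L × 247,000 L = 661.5 g.
Product at 72.4% available Cl: 661.5 / 0.724 = 913.7 g.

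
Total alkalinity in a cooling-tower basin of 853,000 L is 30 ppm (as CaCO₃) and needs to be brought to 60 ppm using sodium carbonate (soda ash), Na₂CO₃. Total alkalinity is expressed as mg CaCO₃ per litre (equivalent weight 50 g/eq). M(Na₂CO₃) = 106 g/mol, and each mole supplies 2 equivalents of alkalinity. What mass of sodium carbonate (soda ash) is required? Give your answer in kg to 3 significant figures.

27.1 kg

Alkalinity to add: (60 − 30) = 30 mg/L as CaCO₃ × 853,000 L = 25,590 g as CaCO₃.
Equivalents: 25,590 g ÷ 50 g/eq = 511.8 eq.
Each mole of Na₂CO₃ supplies 2 eq, so 511.8 / 2 = 255.9 mol.
Mass: 255.9 mol × 106 g/mol = 27,130 g.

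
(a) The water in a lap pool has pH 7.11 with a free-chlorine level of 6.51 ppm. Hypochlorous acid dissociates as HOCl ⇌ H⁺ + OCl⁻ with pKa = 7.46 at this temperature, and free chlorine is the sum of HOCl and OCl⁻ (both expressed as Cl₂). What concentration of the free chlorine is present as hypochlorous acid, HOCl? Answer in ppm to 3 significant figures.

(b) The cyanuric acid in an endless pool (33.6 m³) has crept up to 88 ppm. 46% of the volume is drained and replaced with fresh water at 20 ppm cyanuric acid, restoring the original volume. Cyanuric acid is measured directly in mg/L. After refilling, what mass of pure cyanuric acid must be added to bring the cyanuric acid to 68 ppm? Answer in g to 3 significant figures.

(a) 4.50 ppm; (b) 379 g

(a) [OCl⁻]/[HOCl] = 10^(pH − pKa) = 10^(7.11 − 7.46) = 10^-0.35 = 0.4467.
(a) Fraction as HOCl = 1 / (1 + 0.4467) = 0.6912.
(a) HOCl = 0.6912 × 6.51 ppm = 4.5 ppm.

(b) Volume: 33.6 m³ = 33,600 L.
(b) After draining 46% and refilling: 88 × 0.54 + 20 × 0.46 = 56.72 ppm.
(b) Deficit to target: 68 − 56.72 = 11.28 mg/L.
(b) Mass: 11.28 mg/L × 33,600 L = 379 g cyanuric acid.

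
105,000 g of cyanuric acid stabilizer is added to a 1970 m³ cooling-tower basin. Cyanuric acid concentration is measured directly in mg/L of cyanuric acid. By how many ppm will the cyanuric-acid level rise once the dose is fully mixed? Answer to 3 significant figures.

53.3 ppm

Volume: 1970 m³ = 1,970,000 L.
Rise: 105,000 g / 1,970,000 L × 1000 = 53.3 mg/L.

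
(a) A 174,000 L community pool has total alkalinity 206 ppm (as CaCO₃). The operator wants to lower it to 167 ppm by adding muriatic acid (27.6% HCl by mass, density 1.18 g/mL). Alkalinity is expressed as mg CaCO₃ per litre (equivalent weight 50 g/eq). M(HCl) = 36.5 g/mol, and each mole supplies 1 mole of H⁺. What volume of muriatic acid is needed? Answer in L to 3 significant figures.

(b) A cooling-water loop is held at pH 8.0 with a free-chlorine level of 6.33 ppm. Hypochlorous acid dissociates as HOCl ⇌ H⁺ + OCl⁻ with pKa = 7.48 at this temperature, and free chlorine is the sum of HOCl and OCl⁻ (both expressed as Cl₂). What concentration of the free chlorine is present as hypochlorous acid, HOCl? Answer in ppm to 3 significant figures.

(a) 15.2 L; (b) 1.47 ppm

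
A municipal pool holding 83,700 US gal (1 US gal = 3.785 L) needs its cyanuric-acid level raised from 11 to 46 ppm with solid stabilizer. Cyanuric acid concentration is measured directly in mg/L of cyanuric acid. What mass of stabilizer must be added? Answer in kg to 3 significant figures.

Volume: 83,700 US gal × 3.785 L/gal = 316,804 L.
CYA to add: (46 − 11) = 35 mg/L × 316,804 L = 11,090 g cyanuric acid.

11.1 kg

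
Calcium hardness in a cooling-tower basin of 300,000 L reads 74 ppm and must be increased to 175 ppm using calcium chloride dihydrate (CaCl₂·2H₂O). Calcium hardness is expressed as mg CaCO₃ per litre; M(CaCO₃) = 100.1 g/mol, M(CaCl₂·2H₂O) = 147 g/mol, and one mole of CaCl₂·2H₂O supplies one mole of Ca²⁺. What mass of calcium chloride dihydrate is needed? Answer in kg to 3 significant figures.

44.5 kg

Hardness to add: (175 − 74) = 101 mg/L as CaCO₃ × 300,000 L = 30,300 g as CaCO₃.
Moles of Ca²⁺ (1 mol Ca²⁺ ≡ 1 mol CaCO₃): 30,300 / 100.1 g/mol = 302.7 mol.
Mass of CaCl₂·2H₂O: 302.7 × 147 = 44,500 g.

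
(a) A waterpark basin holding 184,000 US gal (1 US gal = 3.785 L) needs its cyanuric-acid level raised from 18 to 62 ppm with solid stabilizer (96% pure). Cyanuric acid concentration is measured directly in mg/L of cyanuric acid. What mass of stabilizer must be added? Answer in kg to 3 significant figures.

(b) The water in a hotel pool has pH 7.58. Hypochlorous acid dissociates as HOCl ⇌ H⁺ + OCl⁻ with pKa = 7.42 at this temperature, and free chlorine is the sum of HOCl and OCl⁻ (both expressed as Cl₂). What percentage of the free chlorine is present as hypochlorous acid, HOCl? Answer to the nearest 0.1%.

(a) Volume: 184,000 US gal × 3.785 L/gal = 696,440 L.
(a) CYA to add: (62 − 18) = 44 mg/L × 696,440 L = 30,640 g cyanuric acid.
(a) At 96% purity: 30,640 / 0.96 = 31,920 g product.

(b) [OCl⁻]/[HOCl] = 10^(pH − pKa) = 10^(7.58 − 7.42) = 10^0.16 = 1.445.
(b) Fraction as HOCl = 1 / (1 + 1.445) = 0.4089.

(a) 31.9 kg; (b) 40.9%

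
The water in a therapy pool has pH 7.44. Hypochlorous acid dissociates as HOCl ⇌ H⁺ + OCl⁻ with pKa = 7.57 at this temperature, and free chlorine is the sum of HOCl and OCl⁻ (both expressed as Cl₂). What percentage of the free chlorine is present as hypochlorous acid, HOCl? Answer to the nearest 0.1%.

57.4%

[OCl⁻]/[HOCl] = 10^(pH − pKa) = 10^(7.44 − 7.57) = 10^-0.13 = 0.7413.
Fraction as HOCl = 1 / (1 + 0.7413) = 0.5743.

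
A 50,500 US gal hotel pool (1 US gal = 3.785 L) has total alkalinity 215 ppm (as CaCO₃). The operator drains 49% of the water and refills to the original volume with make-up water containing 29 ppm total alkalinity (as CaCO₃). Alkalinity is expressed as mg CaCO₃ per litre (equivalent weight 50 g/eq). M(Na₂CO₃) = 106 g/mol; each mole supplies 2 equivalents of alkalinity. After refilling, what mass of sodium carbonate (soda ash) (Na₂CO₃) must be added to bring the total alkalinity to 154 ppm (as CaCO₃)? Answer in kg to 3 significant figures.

6.11 kg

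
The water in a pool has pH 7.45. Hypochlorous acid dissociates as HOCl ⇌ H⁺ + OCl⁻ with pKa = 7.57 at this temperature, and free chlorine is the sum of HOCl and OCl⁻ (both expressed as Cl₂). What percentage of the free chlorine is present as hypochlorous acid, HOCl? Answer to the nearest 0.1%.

[OCl⁻]/[HOCl] = 10^(pH − pKa) = 10^(7.45 − 7.57) = 10^-0.12 = 0.7586.
Fraction as HOCl = 1 / (1 + 0.7586) = 0.5686.

56.9%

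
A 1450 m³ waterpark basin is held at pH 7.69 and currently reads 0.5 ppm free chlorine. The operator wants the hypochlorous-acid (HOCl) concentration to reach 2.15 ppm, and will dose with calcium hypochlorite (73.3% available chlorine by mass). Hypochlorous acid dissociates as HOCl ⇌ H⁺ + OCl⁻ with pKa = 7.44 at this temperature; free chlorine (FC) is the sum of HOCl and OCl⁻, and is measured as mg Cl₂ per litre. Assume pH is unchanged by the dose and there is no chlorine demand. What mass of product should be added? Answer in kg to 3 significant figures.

Volume: 1450 m³ = 1,450,000 L.
[OCl⁻]/[HOCl] = 10^(pH − pKa) = 10^(7.69 − 7.44) = 1.778; fraction as HOCl = 1/(1 + 1.778) = 0.3599.
Free chlorine required for 2.15 ppm HOCl: 2.15 / 0.3599 = 5.973 ppm.
FC to add: 5.973 − 0.5 = 5.473 mg/L as Cl₂.
Cl₂ equivalent: 5.473 mg/L × 1,450,000 L = 7936 g.
Product at 73.3% available Cl: 7936 / 0.733 = 10,830 g.

10.8 kg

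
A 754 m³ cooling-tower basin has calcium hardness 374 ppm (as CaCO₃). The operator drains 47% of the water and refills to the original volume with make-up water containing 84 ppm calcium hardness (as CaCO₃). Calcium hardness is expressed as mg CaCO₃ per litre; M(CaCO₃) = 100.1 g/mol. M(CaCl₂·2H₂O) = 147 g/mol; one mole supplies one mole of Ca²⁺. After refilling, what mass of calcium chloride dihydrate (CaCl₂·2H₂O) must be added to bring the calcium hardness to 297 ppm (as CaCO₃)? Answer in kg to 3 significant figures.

Volume: 754 m³ = 754,000 L.
After draining 47% and refilling: 374 × 0.53 + 84 × 0.47 = 237.7 ppm.
Deficit to target: 297 − 237.7 = 59.3 mg/L.
As CaCO₃: 59.3 mg/L × 754,000 L = 44,710 g; ÷ 100.1 = 446.7 mol Ca²⁺.
Mass: 446.7 × 147 = 65,660 g.

65.7 kg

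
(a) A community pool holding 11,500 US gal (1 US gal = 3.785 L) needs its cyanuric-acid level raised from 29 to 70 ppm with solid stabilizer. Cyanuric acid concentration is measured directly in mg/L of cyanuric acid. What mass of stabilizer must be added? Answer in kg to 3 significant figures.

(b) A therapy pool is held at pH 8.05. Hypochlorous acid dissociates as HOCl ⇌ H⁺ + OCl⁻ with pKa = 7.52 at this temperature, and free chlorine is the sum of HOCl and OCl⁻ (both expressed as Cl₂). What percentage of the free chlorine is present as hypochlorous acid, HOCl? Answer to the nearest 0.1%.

(a) 1.78 kg; (b) 22.8%

(a) Volume: 11,500 US gal × 3.785 L/gal = 43,528 L.
(a) CYA to add: (70 − 29) = 41 mg/L × 43,528 L = 1785 g cyanuric acid.

(b) [OCl⁻]/[HOCl] = 10^(pH − pKa) = 10^(8.05 − 7.52) = 10^0.53 = 3.388.
(b) Fraction as HOCl = 1 / (1 + 3.388) = 0.2279.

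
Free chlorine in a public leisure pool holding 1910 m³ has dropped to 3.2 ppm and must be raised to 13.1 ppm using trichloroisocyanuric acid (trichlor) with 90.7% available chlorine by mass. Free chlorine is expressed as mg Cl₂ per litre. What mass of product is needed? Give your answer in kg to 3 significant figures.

20.8 kg

Volume: 1910 m³ = 1,910,000 L.
Chlorine deficit: 13.1 − 3.2 = 9.9 ppm = 9.9 mg/L as Cl₂.
Cl₂ equivalent needed: 9.9 mg/L × 1,910,000 L = 18,910,000 mg = 18,910 g.
Product at 90.7% available chlorine: 18,910 / 0.907 = 20,850 g.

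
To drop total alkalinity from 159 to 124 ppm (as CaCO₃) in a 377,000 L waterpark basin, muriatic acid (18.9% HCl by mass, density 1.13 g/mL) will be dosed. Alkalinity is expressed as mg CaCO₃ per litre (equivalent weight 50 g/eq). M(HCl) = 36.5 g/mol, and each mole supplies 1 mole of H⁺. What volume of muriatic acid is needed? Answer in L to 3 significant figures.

45.1 L

Alkalinity to neutralize: (159 − 124) = 35 mg/L as CaCO₃ × 377,000 L = 13,200 g as CaCO₃.
Equivalents of H⁺ required: 13,200 ÷ 50 g/eq = 263.9 eq = 263.9 mol HCl.
Mass of HCl: 263.9 × 36.5 = 9632 g.
Mass of 18.9% solution: 9632 / 0.189 = 50,960 g.
Volume: 50,960 g ÷ 1.13 g/mL = 45,100 mL.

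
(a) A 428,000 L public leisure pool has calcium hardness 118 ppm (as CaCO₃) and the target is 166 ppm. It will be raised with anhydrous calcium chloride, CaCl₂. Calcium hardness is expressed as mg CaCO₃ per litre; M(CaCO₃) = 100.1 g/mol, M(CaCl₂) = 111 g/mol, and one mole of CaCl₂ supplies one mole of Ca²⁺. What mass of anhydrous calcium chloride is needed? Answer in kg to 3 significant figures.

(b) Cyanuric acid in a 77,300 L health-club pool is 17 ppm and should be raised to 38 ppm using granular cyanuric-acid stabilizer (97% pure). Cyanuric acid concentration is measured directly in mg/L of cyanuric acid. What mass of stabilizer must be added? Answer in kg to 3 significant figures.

(a) 22.8 kg; (b) 1.67 kg

(a) Hardness to add: (166 − 118) = 48 mg/L as CaCO₃ × 428,000 L = 20,540 g as CaCO₃.
(a) Moles of Ca²⁺ (1 mol Ca²⁺ ≡ 1 mol CaCO₃): 20,540 / 100.1 g/mol = 205.2 mol.
(a) Mass of CaCl₂: 205.2 × 111 = 22,780 g.

(b) CYA to add: (38 − 17) = 21 mg/L × 77,300 L = 1623 g cyanuric acid.
(b) At 97% purity: 1623 / 0.97 = 1674 g product.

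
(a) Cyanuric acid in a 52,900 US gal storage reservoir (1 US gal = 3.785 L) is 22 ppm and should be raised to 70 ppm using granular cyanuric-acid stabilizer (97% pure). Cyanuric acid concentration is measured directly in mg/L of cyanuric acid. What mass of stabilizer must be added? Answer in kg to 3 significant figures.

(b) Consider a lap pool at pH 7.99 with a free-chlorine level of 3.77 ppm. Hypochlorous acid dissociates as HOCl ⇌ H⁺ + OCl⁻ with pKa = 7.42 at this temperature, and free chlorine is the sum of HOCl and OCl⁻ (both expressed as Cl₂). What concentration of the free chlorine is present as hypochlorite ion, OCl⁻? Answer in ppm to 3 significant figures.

(a) 9.91 kg; (b) 2.97 ppm

(a) Volume: 52,900 US gal × 3.785 L/gal = 200,226 L.
(a) CYA to add: (70 − 22) = 48 mg/L × 200,226 L = 9611 g cyanuric acid.
(a) At 97% purity: 9611 / 0.97 = 9908 g product.

(b) [OCl⁻]/[HOCl] = 10^(pH − pKa) = 10^(7.99 − 7.42) = 10^0.57 = 3.715.
(b) Fraction as HOCl = 1 / (1 + 3.715) = 0.2121.
(b) OCl⁻ = (1 − 0.2121) × 3.77 ppm = 2.97 ppm.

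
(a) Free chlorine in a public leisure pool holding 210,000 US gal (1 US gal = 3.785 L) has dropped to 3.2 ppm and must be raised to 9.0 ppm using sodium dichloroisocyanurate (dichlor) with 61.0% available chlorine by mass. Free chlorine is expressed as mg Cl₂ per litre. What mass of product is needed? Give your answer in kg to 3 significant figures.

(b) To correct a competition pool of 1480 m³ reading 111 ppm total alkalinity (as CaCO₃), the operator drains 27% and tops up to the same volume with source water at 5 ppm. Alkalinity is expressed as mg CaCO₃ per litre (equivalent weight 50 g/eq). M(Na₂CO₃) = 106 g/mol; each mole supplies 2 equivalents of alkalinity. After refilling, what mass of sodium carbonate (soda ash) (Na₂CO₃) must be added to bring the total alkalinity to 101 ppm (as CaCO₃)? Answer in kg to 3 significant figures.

(a) 7.56 kg; (b) 29.2 kg

(a) Volume: 210,000 US gal × 3.785 L/gal = 794,850 L.
(a) Chlorine deficit: 9.0 − 3.2 = 5.8 ppm = 5.8 mg/L as Cl₂.
(a) Cl₂ equivalent needed: 5.8 mg/L × 794,850 L = 4,610,000 mg = 4610 g.
(a) Product at 61.0% available chlorine: 4610 / 0.61 = 7558 g.

(b) Volume: 1480 m³ = 1,480,000 L.
(b) After draining 27% and refilling: 111 × 0.73 + 5 × 0.27 = 82.38 ppm.
(b) Deficit to target: 101 − 82.38 = 18.62 mg/L.
(b) As CaCO₃: 18.62 mg/L × 1,480,000 L = 27,560 g; ÷ 50 g/eq ÷ 2 = 275.6 mol Na₂CO₃.
(b) Mass: 275.6 × 106 = 29,210 g.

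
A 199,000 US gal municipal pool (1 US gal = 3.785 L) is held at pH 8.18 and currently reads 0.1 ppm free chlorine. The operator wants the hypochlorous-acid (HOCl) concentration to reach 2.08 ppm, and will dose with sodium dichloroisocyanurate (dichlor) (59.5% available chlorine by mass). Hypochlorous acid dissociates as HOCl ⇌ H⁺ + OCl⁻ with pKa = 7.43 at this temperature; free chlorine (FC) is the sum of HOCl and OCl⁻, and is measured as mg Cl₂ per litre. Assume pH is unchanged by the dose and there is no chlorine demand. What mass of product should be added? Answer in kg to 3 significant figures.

Volume: 199,000 US gal × 3.785 L/gal = 753,215 L.
[OCl⁻]/[HOCl] = 10^(pH − pKa) = 10^(8.18 − 7.43) = 5.623; fraction as HOCl = 1/(1 + 5.623) = 0.151.
Free chlorine required for 2.08 ppm HOCl: 2.08 / 0.151 = 13.78 ppm.
FC to add: 13.78 − 0.1 = 13.68 mg/L as Cl₂.
Cl₂ equivalent: 13.68 mg/L × 753,215 L = 10,300 g.
Product at 59.5% available Cl: 10,300 / 0.595 = 17,310 g.

17.3 kg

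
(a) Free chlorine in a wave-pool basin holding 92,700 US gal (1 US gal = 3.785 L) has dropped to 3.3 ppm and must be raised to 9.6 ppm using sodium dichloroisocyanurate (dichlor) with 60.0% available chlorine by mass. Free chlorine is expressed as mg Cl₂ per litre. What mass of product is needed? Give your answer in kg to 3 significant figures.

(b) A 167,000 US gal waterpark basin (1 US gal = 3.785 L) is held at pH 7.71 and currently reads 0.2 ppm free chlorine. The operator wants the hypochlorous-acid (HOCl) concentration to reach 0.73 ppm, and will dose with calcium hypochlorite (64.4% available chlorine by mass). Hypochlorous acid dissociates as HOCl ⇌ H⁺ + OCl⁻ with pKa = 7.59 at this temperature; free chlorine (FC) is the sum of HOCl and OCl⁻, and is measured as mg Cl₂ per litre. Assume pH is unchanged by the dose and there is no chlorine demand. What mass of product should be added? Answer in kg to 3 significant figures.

(a) 3.68 kg; (b) 1.46 kg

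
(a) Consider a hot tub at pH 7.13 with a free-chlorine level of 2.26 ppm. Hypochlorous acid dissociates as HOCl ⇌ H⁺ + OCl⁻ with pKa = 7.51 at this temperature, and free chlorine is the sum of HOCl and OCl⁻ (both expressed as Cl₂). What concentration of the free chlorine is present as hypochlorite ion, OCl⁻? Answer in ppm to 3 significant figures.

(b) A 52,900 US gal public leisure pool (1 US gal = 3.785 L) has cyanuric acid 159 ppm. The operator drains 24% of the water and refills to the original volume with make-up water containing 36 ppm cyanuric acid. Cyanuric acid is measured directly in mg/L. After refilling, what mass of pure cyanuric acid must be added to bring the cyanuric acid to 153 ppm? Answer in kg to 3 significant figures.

(a) 0.665 ppm; (b) 4.71 kg

(a) [OCl⁻]/[HOCl] = 10^(pH − pKa) = 10^(7.13 − 7.51) = 10^-0.38 = 0.4169.
(a) Fraction as HOCl = 1 / (1 + 0.4169) = 0.7058.
(a) OCl⁻ = (1 − 0.7058) × 2.26 ppm = 0.6649 ppm.

(b) Volume: 52,900 US gal × 3.785 L/gal = 200,226 L.
(b) After draining 24% and refilling: 159 × 0.76 + 36 × 0.24 = 129.48 ppm.
(b) Deficit to target: 153 − 129.48 = 23.52 mg/L.
(b) Mass: 23.52 mg/L × 200,226 L = 4709 g cyanuric acid.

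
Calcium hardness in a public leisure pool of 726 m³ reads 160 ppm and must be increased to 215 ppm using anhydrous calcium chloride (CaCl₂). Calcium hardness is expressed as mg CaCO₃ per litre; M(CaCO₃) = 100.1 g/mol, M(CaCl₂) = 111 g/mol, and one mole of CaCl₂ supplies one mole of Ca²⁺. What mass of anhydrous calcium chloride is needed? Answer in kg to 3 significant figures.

Volume: 726 m³ = 726,000 L.
Hardness to add: (215 − 160) = 55 mg/L as CaCO₃ × 726,000 L = 39,930 g as CaCO₃.
Moles of Ca²⁺ (1 mol Ca²⁺ ≡ 1 mol CaCO₃): 39,930 / 100.1 g/mol = 398.9 mol.
Mass of CaCl₂: 398.9 × 111 = 44,280 g.

44.3 kg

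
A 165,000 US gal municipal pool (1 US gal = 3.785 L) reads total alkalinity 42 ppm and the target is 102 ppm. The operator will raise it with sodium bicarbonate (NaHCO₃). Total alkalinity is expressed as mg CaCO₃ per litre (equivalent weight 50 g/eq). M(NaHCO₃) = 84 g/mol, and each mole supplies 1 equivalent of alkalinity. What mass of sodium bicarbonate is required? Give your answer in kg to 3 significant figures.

Volume: 165,000 US gal × 3.785 L/gal = 624,525 L.
Alkalinity to add: (102 − 42) = 60 mg/L as CaCO₃ × 624,525 L = 37,470 g as CaCO₃.
Equivalents: 37,470 g ÷ 50 g/eq = 749.4 eq.
NaHCO₃ supplies 1 eq per mole → 749.4 mol.
Mass: 749.4 mol × 84 g/mol = 62,950 g.

63.0 kg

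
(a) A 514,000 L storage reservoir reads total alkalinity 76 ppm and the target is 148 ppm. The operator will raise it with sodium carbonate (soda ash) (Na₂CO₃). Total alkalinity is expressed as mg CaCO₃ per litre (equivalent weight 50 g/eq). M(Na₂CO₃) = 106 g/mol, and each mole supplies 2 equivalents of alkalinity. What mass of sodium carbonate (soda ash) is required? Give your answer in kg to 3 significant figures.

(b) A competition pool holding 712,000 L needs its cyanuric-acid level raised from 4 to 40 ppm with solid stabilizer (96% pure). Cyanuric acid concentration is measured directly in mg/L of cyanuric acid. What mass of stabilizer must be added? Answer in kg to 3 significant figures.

(a) Alkalinity to add: (148 − 76) = 72 mg/L as CaCO₃ × 514,000 L = 37,010 g as CaCO₃.
(a) Equivalents: 37,010 g ÷ 50 g/eq = 740.2 eq.
(a) Each mole of Na₂CO₃ supplies 2 eq, so 740.2 / 2 = 370.1 mol.
(a) Mass: 370.1 mol × 106 g/mol = 39,230 g.

(b) CYA to add: (40 − 4) = 36 mg/L × 712,000 L = 25,630 g cyanuric acid.
(b) At 96% purity: 25,630 / 0.96 = 26,700 g product.

(a) 39.2 kg; (b) 26.7 kg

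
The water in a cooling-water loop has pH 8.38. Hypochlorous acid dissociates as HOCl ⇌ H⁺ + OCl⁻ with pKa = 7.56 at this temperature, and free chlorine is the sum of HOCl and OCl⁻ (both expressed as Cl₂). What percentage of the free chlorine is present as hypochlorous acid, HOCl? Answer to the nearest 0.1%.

[OCl⁻]/[HOCl] = 10^(pH − pKa) = 10^(8.38 − 7.56) = 10^0.82 = 6.607.
Fraction as HOCl = 1 / (1 + 6.607) = 0.1315.

13.1%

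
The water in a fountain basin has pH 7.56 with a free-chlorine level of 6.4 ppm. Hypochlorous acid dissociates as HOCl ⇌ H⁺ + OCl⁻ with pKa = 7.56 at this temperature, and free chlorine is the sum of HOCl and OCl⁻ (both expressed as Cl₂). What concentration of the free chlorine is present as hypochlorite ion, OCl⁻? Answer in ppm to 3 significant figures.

3.20 ppm

[OCl⁻]/[HOCl] = 10^(pH − pKa) = 10^(7.56 − 7.56) = 10^0.00 = 1.
Fraction as HOCl = 1 / (1 + 1) = 0.5.
OCl⁻ = (1 − 0.5) × 6.4 ppm = 3.2 ppm.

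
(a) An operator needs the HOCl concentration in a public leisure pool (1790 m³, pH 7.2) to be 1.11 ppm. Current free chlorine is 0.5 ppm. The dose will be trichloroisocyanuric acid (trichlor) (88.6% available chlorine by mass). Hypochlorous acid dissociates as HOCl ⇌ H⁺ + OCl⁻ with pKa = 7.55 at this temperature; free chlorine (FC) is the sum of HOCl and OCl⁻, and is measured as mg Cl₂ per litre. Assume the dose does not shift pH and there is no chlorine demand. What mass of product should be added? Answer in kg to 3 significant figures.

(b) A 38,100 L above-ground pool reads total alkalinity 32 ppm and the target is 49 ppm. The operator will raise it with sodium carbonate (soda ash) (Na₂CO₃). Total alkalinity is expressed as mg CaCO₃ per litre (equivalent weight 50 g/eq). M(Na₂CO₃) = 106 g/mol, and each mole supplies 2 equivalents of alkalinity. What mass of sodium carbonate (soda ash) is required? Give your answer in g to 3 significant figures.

(a) Volume: 1790 m³ = 1,790,000 L.
(a) [OCl⁻]/[HOCl] = 10^(pH − pKa) = 10^(7.2 − 7.55) = 0.4467; fraction as HOCl = 1/(1 + 0.4467) = 0.6912.
(a) Free chlorine required for 1.11 ppm HOCl: 1.11 / 0.6912 = 1.606 ppm.
(a) FC to add: 1.606 − 0.5 = 1.106 mg/L as Cl₂.
(a) Cl₂ equivalent: 1.106 mg/L × 1,790,000 L = 1979 g.
(a) Product at 88.6% available Cl: 1979 / 0.886 = 2234 g.

(b) Alkalinity to add: (49 − 32) = 17 mg/L as CaCO₃ × 38,100 L = 647.7 g as CaCO₃.
(b) Equivalents: 647.7 g ÷ 50 g/eq = 12.95 eq.
(b) Each mole of Na₂CO₃ supplies 2 eq, so 12.95 / 2 = 6.477 mol.
(b) Mass: 6.477 mol × 106 g/mol = 686.6 g.

(a) 2.23 kg; (b) 687 g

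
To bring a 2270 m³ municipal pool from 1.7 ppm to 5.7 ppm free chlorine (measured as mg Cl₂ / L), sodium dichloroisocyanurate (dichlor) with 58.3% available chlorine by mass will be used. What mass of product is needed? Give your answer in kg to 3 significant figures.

Volume: 2270 m³ = 2,270,000 L.
Chlorine deficit: 5.7 − 1.7 = 4 ppm = 4 mg/L as Cl₂.
Cl₂ equivalent needed: 4 mg/L × 2,270,000 L = 9,080,000 mg = 9080 g.
Product at 58.3% available chlorine: 9080 / 0.583 = 15,570 g.

15.6 kg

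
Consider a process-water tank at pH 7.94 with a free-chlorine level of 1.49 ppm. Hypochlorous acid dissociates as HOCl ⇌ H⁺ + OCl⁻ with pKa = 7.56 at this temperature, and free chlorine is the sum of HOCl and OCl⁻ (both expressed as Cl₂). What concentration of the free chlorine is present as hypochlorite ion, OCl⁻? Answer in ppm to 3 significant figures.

1.05 ppm

[OCl⁻]/[HOCl] = 10^(pH − pKa) = 10^(7.94 − 7.56) = 10^0.38 = 2.399.
Fraction as HOCl = 1 / (1 + 2.399) = 0.2942.
OCl⁻ = (1 − 0.2942) × 1.49 ppm = 1.052 ppm.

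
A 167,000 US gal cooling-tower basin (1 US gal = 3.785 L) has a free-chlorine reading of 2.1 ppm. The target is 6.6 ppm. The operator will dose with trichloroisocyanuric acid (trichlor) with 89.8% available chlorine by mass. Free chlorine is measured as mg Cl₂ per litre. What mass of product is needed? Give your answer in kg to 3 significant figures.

3.17 kg

Volume: 167,000 US gal × 3.785 L/gal = 632,095 L.
Chlorine deficit: 6.6 − 2.1 = 4.5 ppm = 4.5 mg/L as Cl₂.
Cl₂ equivalent needed: 4.5 mg/L × 632,095 L = 2,844,000 mg = 2844 g.
Product at 89.8% available chlorine: 2844 / 0.898 = 3168 g.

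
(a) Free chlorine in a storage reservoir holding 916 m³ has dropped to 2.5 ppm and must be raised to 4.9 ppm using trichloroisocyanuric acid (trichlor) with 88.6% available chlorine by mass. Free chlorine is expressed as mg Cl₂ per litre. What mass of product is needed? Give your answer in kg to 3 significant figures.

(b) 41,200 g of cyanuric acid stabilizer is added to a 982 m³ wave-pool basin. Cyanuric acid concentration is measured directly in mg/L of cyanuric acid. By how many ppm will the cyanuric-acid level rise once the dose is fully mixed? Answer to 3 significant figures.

(a) 2.48 kg; (b) 42.0 ppm

(a) Volume: 916 m³ = 916,000 L.
(a) Chlorine deficit: 4.9 − 2.5 = 2.4 ppm = 2.4 mg/L as Cl₂.
(a) Cl₂ equivalent needed: 2.4 mg/L × 916,000 L = 2,198,000 mg = 2198 g.
(a) Product at 88.6% available chlorine: 2198 / 0.886 = 2481 g.

(b) Volume: 982 m³ = 982,000 L.
(b) Rise: 41,200 g / 982,000 L × 1000 = 41.96 mg/L.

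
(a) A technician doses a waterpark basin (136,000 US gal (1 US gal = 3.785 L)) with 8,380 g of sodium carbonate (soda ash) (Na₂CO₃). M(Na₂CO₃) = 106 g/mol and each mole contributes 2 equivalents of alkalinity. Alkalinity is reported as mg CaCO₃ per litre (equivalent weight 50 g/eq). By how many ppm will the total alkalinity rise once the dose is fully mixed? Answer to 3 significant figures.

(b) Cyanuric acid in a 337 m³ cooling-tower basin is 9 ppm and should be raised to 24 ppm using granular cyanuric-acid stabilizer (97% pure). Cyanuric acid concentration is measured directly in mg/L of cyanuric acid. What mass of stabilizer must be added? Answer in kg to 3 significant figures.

(a) Volume: 136,000 US gal × 3.785 L/gal = 514,760 L.
(a) Moles of Na₂CO₃: 8,380 g ÷ 106 g/mol = 79.06 mol → 158.1 eq of alkalinity.
(a) As CaCO₃: 158.1 eq × 50 g/eq = 7906 g.
(a) Rise: 7906 g / 514,760 L × 1000 = 15.36 mg/L.

(b) Volume: 337 m³ = 337,000 L.
(b) CYA to add: (24 − 9) = 15 mg/L × 337,000 L = 5055 g cyanuric acid.
(b) At 97% purity: 5055 / 0.97 = 5211 g product.

(a) 15.4 ppm; (b) 5.21 kg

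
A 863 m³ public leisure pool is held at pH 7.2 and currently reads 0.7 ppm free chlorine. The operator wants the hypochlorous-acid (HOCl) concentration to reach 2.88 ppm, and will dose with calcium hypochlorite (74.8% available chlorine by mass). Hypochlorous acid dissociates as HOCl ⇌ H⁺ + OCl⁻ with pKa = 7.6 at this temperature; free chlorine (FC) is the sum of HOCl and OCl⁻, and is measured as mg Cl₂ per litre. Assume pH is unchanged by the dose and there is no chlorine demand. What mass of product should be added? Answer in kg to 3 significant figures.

3.84 kg

Volume: 863 m³ = 863,000 L.
[OCl⁻]/[HOCl] = 10^(pH − pKa) = 10^(7.2 − 7.6) = 0.3981; fraction as HOCl = 1/(1 + 0.3981) = 0.7153.
Free chlorine required for 2.88 ppm HOCl: 2.88 / 0.7153 = 4.027 ppm.
FC to add: 4.027 − 0.7 = 3.327 mg/L as Cl₂.
Cl₂ equivalent: 3.327 mg/L × 863,000 L = 2871 g.
Product at 74.8% available Cl: 2871 / 0.748 = 3838 g.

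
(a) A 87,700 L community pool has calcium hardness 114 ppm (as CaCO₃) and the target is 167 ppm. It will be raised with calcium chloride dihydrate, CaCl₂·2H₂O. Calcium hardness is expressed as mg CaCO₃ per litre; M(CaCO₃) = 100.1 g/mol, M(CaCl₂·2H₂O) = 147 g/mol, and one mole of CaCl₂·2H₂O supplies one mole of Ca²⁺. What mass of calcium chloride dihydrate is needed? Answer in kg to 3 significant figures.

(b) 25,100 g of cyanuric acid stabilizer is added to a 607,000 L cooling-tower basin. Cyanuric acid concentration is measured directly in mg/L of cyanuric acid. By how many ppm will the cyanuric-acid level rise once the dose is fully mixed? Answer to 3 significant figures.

(a) 6.83 kg; (b) 41.4 ppm

(a) Hardness to add: (167 − 114) = 53 mg/L as CaCO₃ × 87,700 L = 4648 g as CaCO₃.
(a) Moles of Ca²⁺ (1 mol Ca²⁺ ≡ 1 mol CaCO₃): 4648 / 100.1 g/mol = 46.43 mol.
(a) Mass of CaCl₂·2H₂O: 46.43 × 147 = 6826 g.

(b) Rise: 25,100 g / 607,000 L × 1000 = 41.35 mg/L.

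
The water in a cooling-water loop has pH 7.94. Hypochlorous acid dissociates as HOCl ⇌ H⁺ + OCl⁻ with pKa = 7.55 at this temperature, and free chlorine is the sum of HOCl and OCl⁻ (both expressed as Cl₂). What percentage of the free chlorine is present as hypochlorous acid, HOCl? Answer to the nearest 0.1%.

[OCl⁻]/[HOCl] = 10^(pH − pKa) = 10^(7.94 − 7.55) = 10^0.39 = 2.455.
Fraction as HOCl = 1 / (1 + 2.455) = 0.2895.

28.9%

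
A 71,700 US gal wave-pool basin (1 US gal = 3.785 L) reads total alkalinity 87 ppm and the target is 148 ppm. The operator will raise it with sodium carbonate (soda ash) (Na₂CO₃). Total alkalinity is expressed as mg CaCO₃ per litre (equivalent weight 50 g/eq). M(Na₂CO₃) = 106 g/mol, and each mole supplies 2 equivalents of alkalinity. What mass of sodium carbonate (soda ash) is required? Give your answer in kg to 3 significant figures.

17.5 kg

Volume: 71,700 US gal × 3.785 L/gal = 271,384 L.
Alkalinity to add: (148 − 87) = 61 mg/L as CaCO₃ × 271,384 L = 16,550 g as CaCO₃.
Equivalents: 16,550 g ÷ 50 g/eq = 331.1 eq.
Each mole of Na₂CO₃ supplies 2 eq, so 331.1 / 2 = 165.5 mol.
Mass: 165.5 mol × 106 g/mol = 17,550 g.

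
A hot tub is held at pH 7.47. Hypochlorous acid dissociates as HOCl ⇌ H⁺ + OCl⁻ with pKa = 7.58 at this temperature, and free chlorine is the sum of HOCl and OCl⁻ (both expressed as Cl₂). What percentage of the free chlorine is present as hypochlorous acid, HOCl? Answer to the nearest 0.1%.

56.3%

[OCl⁻]/[HOCl] = 10^(pH − pKa) = 10^(7.47 − 7.58) = 10^-0.11 = 0.7762.
Fraction as HOCl = 1 / (1 + 0.7762) = 0.563.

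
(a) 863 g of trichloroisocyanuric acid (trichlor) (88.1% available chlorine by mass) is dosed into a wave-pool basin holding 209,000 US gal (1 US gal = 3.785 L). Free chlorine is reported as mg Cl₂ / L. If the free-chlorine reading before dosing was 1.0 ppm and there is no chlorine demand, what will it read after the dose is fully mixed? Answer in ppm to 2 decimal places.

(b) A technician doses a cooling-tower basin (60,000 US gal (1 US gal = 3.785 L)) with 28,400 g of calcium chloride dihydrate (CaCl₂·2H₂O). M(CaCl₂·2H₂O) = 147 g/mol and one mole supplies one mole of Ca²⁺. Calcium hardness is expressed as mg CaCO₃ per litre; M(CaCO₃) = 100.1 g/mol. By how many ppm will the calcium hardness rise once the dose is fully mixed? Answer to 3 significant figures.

(a) 1.96 ppm; (b) 85.2 ppm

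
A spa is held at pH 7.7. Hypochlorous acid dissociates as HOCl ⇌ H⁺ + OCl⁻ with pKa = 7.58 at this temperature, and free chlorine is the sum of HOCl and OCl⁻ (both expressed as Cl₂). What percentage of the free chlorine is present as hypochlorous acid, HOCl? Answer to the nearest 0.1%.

[OCl⁻]/[HOCl] = 10^(pH − pKa) = 10^(7.7 − 7.58) = 10^0.12 = 1.318.
Fraction as HOCl = 1 / (1 + 1.318) = 0.4314.

43.1%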